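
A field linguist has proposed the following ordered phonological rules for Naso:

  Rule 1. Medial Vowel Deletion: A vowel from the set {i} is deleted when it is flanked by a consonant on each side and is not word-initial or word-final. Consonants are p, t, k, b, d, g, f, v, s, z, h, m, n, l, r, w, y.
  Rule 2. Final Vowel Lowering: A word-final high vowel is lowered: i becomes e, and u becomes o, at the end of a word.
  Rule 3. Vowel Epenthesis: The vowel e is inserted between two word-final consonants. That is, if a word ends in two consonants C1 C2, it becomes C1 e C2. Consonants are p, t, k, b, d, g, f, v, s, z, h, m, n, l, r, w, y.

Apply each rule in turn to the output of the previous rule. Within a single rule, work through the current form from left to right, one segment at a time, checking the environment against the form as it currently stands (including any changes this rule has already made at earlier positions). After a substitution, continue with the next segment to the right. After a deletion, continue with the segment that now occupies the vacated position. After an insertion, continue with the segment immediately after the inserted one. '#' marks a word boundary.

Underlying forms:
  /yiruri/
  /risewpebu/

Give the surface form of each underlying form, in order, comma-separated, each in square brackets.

/yiruri/:
  Rule 1 Medial Vowel Deletion: [yiruri] → [yruri]
  Rule 2 Final Vowel Lowering: [yruri] → [yrure]
  Rule 3 Vowel Epenthesis: no change — [yrure]
/risewpebu/:
  Rule 1 Medial Vowel Deletion: [risewpebu] → [rsewpebu]
  Rule 2 Final Vowel Lowering: [rsewpebu] → [rsewpebo]
  Rule 3 Vowel Epenthesis: no change — [rsewpebo]

[yrure], [rsewpebo]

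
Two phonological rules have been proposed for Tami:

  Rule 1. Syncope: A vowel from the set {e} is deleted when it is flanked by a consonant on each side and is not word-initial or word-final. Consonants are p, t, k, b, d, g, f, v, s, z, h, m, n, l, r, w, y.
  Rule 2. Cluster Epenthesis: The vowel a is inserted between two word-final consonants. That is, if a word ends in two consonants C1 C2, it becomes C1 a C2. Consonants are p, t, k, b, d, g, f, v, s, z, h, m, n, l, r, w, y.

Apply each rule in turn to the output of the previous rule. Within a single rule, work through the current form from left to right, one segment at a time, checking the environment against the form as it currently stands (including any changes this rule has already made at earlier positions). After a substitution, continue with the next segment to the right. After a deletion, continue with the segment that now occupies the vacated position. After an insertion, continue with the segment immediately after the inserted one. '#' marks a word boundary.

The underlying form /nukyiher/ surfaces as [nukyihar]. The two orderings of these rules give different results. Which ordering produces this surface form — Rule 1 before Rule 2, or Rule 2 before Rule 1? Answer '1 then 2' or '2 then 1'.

Order 1 then 2:
  1 Syncope: [nukyiher] → [nukyihr]
  2 Cluster Epenthesis: [nukyihr] → [nukyihar]
  result: [nukyihar]
Order 2 then 1:
  2 Cluster Epenthesis: no change — [nukyiher]
  1 Syncope: [nukyiher] → [nukyihr]
  result: [nukyihr]

1 then 2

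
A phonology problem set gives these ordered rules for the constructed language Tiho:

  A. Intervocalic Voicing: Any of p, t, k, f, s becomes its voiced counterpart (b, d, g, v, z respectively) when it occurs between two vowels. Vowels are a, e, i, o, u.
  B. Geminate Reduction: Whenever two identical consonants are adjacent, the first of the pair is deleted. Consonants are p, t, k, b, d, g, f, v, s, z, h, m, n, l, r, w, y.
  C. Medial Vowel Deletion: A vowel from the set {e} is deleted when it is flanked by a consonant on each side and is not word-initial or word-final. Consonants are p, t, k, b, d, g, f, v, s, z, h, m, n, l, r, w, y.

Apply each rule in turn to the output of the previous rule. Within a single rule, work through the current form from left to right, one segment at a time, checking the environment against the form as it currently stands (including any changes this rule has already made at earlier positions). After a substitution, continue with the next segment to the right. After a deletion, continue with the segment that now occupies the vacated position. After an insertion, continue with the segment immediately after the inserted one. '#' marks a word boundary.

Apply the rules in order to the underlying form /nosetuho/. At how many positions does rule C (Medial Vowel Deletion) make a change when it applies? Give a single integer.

A Intervocalic Voicing: [nosetuho] → [nozeduho]
B Geminate Reduction: no change — [nozeduho]
C Medial Vowel Deletion: [nozeduho] → [nozduho]
Rule C changed 1 position(s).

1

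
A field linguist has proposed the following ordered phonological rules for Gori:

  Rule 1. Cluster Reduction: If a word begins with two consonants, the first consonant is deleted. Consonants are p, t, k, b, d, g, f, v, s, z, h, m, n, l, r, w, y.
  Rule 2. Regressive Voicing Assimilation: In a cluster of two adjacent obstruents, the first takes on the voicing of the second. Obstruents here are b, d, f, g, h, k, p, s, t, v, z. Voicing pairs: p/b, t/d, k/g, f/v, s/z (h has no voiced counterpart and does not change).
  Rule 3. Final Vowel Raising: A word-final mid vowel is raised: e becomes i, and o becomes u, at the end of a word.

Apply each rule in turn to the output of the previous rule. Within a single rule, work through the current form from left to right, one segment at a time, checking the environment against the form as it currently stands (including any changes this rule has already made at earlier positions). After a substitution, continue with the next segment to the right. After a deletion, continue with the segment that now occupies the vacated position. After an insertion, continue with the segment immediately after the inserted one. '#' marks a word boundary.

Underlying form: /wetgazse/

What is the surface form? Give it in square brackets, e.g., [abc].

[wedgassi]

Rule 1 Cluster Reduction: no change — [wetgazse]
Rule 2 Regressive Voicing Assimilation: [wetgazse] → [wedgasse]
Rule 3 Final Vowel Raising: [wedgasse] → [wedgassi]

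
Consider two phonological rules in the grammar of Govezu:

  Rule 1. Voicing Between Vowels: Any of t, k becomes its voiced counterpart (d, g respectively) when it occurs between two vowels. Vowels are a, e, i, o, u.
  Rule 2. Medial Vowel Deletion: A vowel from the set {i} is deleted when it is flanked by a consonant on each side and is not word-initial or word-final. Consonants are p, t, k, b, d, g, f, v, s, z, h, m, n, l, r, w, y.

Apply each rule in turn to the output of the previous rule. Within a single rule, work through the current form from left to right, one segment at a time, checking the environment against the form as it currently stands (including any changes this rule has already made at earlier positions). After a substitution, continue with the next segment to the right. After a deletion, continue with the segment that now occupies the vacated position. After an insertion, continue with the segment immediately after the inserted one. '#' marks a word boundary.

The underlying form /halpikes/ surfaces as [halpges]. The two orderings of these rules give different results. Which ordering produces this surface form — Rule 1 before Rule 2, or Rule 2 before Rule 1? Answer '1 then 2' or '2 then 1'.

1 then 2

Order 1 then 2:
  1 Voicing Between Vowels: [halpikes] → [halpiges]
  2 Medial Vowel Deletion: [halpiges] → [halpges]
  result: [halpges]
Order 2 then 1:
  2 Medial Vowel Deletion: [halpikes] → [halpkes]
  1 Voicing Between Vowels: no change — [halpkes]
  result: [halpkes]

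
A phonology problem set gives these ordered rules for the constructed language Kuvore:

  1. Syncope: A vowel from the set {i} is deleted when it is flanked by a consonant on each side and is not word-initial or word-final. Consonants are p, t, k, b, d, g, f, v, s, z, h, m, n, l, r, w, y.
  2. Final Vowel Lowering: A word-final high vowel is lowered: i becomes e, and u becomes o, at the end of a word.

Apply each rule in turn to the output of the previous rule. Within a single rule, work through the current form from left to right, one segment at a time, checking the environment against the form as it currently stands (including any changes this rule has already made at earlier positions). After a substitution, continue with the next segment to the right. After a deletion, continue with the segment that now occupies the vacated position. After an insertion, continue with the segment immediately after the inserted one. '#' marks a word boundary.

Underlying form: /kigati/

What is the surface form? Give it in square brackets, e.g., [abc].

[kgate]

1 Syncope: [kigati] → [kgati]
2 Final Vowel Lowering: [kgati] → [kgate]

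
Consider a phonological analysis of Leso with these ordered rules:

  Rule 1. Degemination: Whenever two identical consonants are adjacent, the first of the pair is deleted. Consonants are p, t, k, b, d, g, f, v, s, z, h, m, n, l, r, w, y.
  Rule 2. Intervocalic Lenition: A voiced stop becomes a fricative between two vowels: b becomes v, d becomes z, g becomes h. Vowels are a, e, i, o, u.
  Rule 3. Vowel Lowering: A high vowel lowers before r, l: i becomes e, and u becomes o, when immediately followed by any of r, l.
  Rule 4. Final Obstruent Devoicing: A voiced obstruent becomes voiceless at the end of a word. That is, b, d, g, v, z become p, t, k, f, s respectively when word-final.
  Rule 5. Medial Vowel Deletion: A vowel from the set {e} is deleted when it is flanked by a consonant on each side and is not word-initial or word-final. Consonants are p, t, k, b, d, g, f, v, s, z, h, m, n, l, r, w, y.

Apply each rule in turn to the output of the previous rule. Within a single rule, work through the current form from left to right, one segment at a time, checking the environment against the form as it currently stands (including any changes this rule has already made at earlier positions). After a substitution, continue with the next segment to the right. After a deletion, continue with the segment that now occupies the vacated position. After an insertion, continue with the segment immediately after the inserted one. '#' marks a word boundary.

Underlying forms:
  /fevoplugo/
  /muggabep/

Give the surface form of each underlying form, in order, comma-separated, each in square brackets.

[fvopluho], [muhavp]

/fevoplugo/:
  Rule 1 Degemination: no change — [fevoplugo]
  Rule 2 Intervocalic Lenition: [fevoplugo] → [fevopluho]
  Rule 3 Vowel Lowering: no change — [fevopluho]
  Rule 4 Final Obstruent Devoicing: no change — [fevopluho]
  Rule 5 Medial Vowel Deletion: [fevopluho] → [fvopluho]
/muggabep/:
  Rule 1 Degemination: [muggabep] → [mugabep]
  Rule 2 Intervocalic Lenition: [mugabep] → [muhavep]
  Rule 3 Vowel Lowering: no change — [muhavep]
  Rule 4 Final Obstruent Devoicing: no change — [muhavep]
  Rule 5 Medial Vowel Deletion: [muhavep] → [muhavp]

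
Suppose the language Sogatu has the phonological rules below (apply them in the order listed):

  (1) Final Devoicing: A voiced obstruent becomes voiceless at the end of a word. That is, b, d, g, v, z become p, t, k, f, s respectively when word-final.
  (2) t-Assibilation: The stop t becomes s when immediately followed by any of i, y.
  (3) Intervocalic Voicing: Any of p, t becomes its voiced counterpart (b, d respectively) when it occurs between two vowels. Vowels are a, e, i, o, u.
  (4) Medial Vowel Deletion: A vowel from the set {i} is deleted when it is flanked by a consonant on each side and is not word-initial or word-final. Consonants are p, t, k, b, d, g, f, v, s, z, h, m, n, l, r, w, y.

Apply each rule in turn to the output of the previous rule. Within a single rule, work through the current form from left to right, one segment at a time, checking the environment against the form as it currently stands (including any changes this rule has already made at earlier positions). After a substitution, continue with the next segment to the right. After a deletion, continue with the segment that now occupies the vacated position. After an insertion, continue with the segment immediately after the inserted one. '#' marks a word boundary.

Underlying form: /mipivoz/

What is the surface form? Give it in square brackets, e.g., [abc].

[mbvos]

(1) Final Devoicing: [mipivoz] → [mipivos]
(2) t-Assibilation: no change — [mipivos]
(3) Intervocalic Voicing: [mipivos] → [mibivos]
(4) Medial Vowel Deletion: [mibivos] → [mbvos]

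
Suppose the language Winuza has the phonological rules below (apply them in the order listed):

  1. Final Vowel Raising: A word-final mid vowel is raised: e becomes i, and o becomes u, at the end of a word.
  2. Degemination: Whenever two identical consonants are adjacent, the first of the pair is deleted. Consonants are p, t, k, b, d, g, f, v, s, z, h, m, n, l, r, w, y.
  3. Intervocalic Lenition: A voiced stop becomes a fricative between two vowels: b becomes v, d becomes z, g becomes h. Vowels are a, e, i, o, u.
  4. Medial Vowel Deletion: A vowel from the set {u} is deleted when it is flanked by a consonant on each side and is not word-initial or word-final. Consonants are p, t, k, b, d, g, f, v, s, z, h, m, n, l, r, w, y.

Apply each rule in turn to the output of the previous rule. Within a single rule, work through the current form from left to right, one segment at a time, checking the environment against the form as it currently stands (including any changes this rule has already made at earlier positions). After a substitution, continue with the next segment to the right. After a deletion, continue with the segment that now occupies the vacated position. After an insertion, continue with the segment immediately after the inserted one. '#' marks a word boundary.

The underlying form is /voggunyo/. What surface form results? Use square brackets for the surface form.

[vohnyu]

1 Final Vowel Raising: [voggunyo] → [voggunyu]
2 Degemination: [voggunyu] → [vogunyu]
3 Intervocalic Lenition: [vogunyu] → [vohunyu]
4 Medial Vowel Deletion: [vohunyu] → [vohnyu]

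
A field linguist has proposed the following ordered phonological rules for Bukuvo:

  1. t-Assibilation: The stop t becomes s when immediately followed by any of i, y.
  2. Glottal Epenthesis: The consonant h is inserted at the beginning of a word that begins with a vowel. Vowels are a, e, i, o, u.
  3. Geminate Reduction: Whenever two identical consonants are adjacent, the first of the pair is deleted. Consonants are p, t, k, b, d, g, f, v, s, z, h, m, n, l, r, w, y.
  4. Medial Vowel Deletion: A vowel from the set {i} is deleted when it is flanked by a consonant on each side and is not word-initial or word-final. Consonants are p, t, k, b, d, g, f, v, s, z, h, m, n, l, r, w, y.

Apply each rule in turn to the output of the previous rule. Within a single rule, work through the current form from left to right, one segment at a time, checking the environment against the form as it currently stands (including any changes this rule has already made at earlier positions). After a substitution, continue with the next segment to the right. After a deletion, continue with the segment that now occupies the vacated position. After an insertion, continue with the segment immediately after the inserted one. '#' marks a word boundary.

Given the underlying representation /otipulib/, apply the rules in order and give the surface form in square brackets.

[hospulb]

1 t-Assibilation: [otipulib] → [osipulib]
2 Glottal Epenthesis: [osipulib] → [hosipulib]
3 Geminate Reduction: no change — [hosipulib]
4 Medial Vowel Deletion: [hosipulib] → [hospulb]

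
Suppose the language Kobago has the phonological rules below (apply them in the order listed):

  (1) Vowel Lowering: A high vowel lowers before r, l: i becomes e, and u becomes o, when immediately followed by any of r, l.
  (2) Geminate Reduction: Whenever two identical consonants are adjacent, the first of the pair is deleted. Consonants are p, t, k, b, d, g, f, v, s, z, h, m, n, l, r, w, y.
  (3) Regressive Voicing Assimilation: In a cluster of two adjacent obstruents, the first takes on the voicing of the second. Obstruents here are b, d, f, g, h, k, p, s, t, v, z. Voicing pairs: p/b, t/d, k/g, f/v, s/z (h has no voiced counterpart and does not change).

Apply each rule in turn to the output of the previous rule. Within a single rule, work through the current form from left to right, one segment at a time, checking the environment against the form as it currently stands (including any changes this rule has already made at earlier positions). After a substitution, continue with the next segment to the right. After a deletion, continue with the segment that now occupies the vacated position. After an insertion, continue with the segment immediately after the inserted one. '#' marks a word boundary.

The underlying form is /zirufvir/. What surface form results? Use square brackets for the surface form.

(1) Vowel Lowering: [zirufvir] → [zerufver]
(2) Geminate Reduction: no change — [zerufver]
(3) Regressive Voicing Assimilation: [zerufver] → [zeruvver]

[zeruvver]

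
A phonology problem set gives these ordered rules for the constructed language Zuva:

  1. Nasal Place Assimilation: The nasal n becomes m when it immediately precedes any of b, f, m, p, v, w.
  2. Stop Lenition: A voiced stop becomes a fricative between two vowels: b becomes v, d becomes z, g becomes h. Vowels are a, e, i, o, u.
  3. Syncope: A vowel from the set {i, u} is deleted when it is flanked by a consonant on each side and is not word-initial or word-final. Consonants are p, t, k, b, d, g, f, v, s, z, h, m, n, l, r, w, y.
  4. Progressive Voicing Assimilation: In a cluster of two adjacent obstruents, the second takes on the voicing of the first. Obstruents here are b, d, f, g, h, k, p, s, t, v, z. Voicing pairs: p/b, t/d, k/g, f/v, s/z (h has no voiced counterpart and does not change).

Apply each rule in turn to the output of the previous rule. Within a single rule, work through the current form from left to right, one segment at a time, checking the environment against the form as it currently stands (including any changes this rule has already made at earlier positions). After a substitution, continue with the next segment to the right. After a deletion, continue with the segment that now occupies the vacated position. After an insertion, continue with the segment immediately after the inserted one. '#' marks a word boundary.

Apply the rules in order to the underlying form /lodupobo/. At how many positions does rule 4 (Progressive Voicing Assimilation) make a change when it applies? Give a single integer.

1 Nasal Place Assimilation: no change — [lodupobo]
2 Stop Lenition: [lodupobo] → [lozupovo]
3 Syncope: [lozupovo] → [lozpovo]
4 Progressive Voicing Assimilation: [lozpovo] → [lozbovo]
Rule 4 changed 1 position(s).

1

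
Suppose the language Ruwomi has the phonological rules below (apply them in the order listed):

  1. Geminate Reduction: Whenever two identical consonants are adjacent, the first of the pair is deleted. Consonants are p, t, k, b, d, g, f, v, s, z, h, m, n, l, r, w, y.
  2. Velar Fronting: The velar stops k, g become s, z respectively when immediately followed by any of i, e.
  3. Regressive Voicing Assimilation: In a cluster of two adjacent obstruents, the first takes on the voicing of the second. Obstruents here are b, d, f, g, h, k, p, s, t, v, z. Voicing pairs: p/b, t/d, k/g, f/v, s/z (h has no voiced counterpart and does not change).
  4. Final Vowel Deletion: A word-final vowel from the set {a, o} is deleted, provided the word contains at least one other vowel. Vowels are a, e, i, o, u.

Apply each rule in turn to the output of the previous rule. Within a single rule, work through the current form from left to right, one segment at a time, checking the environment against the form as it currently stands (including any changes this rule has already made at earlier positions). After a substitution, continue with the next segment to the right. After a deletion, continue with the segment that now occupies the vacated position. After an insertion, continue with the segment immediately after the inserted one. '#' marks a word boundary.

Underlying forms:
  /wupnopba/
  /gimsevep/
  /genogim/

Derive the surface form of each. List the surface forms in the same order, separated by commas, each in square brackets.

/wupnopba/:
  1 Geminate Reduction: no change — [wupnopba]
  2 Velar Fronting: no change — [wupnopba]
  3 Regressive Voicing Assimilation: [wupnopba] → [wupnobba]
  4 Final Vowel Deletion: [wupnobba] → [wupnobb]
/gimsevep/:
  1 Geminate Reduction: no change — [gimsevep]
  2 Velar Fronting: [gimsevep] → [zimsevep]
  3 Regressive Voicing Assimilation: no change — [zimsevep]
  4 Final Vowel Deletion: no change — [zimsevep]
/genogim/:
  1 Geminate Reduction: no change — [genogim]
  2 Velar Fronting: [genogim] → [zenozim]
  3 Regressive Voicing Assimilation: no change — [zenozim]
  4 Final Vowel Deletion: no change — [zenozim]

[wupnobb], [zimsevep], [zenozim]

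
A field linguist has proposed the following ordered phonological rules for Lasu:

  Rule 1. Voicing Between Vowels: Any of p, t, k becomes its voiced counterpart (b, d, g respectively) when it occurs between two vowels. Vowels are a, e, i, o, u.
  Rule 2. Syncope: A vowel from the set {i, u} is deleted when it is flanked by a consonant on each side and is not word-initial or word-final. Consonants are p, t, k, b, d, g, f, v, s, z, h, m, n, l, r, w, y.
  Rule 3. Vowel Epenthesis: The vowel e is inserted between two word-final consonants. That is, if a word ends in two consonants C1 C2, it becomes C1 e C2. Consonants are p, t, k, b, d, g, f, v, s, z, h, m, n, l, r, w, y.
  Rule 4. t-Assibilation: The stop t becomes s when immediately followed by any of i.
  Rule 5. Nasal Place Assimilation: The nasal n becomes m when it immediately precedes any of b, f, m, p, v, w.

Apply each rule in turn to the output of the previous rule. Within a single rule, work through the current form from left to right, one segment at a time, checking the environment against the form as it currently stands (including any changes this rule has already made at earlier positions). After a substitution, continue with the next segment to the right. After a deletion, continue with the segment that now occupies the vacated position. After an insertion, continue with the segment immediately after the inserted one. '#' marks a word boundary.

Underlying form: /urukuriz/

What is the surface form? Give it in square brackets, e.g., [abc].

[urgrez]

Rule 1 Voicing Between Vowels: [urukuriz] → [uruguriz]
Rule 2 Syncope: [uruguriz] → [urgrz]
Rule 3 Vowel Epenthesis: [urgrz] → [urgrez]
Rule 4 t-Assibilation: no change — [urgrez]
Rule 5 Nasal Place Assimilation: no change — [urgrez]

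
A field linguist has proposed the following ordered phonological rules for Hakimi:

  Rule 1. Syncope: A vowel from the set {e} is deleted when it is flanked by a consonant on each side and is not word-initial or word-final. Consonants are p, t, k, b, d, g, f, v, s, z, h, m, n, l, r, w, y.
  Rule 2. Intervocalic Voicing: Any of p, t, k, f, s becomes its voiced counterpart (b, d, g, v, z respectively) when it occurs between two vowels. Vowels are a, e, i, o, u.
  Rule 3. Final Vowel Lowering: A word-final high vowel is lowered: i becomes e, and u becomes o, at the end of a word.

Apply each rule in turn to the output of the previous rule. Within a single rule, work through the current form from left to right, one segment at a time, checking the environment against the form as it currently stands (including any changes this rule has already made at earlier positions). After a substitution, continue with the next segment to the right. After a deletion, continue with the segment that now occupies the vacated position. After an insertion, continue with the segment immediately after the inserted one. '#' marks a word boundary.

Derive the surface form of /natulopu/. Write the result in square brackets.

Rule 1 Syncope: no change — [natulopu]
Rule 2 Intervocalic Voicing: [natulopu] → [nadulobu]
Rule 3 Final Vowel Lowering: [nadulobu] → [nadulobo]

[nadulobo]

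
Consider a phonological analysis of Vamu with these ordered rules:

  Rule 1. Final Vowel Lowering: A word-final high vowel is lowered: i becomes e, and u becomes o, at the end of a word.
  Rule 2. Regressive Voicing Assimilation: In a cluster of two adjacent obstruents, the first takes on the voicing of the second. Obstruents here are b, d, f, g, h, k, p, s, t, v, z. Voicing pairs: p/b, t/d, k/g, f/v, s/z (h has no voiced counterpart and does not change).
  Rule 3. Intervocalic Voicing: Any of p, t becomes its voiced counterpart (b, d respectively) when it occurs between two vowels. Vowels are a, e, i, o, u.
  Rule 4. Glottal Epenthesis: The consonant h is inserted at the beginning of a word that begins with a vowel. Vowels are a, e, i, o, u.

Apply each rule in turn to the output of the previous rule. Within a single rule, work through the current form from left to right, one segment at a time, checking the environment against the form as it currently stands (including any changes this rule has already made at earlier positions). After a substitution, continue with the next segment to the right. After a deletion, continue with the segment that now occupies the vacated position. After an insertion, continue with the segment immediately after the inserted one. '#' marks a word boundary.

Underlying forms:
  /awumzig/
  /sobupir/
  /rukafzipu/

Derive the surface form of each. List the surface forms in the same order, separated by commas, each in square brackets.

/awumzig/:
  Rule 1 Final Vowel Lowering: no change — [awumzig]
  Rule 2 Regressive Voicing Assimilation: no change — [awumzig]
  Rule 3 Intervocalic Voicing: no change — [awumzig]
  Rule 4 Glottal Epenthesis: [awumzig] → [hawumzig]
/sobupir/:
  Rule 1 Final Vowel Lowering: no change — [sobupir]
  Rule 2 Regressive Voicing Assimilation: no change — [sobupir]
  Rule 3 Intervocalic Voicing: [sobupir] → [sobubir]
  Rule 4 Glottal Epenthesis: no change — [sobubir]
/rukafzipu/:
  Rule 1 Final Vowel Lowering: [rukafzipu] → [rukafzipo]
  Rule 2 Regressive Voicing Assimilation: [rukafzipo] → [rukavzipo]
  Rule 3 Intervocalic Voicing: [rukavzipo] → [rukavzibo]
  Rule 4 Glottal Epenthesis: no change — [rukavzibo]

[hawumzig], [sobubir], [rukavzibo]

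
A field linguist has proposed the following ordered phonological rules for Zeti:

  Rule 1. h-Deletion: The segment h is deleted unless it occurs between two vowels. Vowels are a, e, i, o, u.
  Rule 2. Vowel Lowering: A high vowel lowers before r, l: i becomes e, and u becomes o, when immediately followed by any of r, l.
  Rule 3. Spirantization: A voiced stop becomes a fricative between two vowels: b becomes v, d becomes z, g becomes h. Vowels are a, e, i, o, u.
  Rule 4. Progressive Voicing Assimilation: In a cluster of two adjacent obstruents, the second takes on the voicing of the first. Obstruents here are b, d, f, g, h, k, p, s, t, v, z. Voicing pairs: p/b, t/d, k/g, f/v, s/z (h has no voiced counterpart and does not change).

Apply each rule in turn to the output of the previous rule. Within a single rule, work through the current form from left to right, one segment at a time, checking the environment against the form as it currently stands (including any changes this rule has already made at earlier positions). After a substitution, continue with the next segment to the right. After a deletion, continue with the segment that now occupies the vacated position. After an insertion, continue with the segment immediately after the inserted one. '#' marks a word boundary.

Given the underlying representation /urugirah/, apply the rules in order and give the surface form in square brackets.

[oruhera]

Rule 1 h-Deletion: [urugirah] → [urugira]
Rule 2 Vowel Lowering: [urugira] → [orugera]
Rule 3 Spirantization: [orugera] → [oruhera]
Rule 4 Progressive Voicing Assimilation: no change — [oruhera]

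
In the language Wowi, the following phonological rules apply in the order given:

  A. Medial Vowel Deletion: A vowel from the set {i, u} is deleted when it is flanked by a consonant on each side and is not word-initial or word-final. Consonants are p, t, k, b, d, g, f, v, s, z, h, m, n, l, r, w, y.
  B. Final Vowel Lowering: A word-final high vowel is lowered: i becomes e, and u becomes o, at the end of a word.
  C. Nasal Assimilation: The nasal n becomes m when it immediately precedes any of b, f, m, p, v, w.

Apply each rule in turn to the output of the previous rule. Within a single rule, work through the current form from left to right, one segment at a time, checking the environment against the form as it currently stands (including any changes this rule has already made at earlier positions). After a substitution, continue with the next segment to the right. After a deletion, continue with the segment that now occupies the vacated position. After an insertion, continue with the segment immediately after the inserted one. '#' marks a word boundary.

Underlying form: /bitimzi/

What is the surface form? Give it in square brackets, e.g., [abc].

[btmze]

A Medial Vowel Deletion: [bitimzi] → [btmzi]
B Final Vowel Lowering: [btmzi] → [btmze]
C Nasal Assimilation: no change — [btmze]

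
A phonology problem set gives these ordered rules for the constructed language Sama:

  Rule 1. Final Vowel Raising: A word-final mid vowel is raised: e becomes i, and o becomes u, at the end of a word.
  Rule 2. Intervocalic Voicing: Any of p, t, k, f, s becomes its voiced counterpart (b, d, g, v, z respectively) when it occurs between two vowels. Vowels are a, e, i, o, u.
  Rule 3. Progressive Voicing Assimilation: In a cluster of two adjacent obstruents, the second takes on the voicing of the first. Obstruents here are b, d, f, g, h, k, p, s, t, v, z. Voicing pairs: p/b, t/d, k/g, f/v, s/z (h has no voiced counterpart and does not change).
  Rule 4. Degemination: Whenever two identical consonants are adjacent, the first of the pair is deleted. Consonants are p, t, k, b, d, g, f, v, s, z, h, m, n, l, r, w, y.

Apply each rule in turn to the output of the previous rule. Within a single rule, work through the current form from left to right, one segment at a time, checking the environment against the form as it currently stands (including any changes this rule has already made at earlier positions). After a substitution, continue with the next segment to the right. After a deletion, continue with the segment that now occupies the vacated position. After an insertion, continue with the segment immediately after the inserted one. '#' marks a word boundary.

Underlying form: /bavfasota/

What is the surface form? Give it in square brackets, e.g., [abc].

[bavazoda]

Rule 1 Final Vowel Raising: no change — [bavfasota]
Rule 2 Intervocalic Voicing: [bavfasota] → [bavfazoda]
Rule 3 Progressive Voicing Assimilation: [bavfazoda] → [bavvazoda]
Rule 4 Degemination: [bavvazoda] → [bavazoda]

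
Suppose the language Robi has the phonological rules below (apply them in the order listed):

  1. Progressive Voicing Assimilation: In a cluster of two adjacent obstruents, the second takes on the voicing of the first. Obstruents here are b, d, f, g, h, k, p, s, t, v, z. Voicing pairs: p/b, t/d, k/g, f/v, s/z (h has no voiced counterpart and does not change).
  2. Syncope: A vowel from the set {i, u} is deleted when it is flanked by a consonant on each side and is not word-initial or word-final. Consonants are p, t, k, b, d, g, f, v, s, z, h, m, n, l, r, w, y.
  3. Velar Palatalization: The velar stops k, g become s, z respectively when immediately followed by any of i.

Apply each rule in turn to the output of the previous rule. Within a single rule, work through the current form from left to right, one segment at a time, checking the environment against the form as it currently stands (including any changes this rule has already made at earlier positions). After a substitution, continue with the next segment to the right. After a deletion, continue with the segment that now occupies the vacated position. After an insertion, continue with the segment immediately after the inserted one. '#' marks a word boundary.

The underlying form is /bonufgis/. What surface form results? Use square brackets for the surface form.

[bonfks]

1 Progressive Voicing Assimilation: [bonufgis] → [bonufkis]
2 Syncope: [bonufkis] → [bonfks]
3 Velar Palatalization: no change — [bonfks]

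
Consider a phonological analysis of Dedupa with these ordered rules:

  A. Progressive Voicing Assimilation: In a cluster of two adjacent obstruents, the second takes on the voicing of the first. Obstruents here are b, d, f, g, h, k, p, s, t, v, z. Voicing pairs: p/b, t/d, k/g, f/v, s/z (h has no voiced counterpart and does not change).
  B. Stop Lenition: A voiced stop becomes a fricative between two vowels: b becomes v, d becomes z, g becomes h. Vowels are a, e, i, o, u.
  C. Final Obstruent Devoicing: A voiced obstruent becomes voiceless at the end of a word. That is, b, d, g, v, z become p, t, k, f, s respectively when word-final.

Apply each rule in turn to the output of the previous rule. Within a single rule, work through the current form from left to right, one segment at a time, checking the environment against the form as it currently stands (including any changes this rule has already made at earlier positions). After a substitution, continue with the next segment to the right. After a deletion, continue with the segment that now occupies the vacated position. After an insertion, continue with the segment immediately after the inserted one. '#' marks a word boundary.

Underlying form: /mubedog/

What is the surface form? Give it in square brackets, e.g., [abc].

[muvezok]

A Progressive Voicing Assimilation: no change — [mubedog]
B Stop Lenition: [mubedog] → [muvezog]
C Final Obstruent Devoicing: [muvezog] → [muvezok]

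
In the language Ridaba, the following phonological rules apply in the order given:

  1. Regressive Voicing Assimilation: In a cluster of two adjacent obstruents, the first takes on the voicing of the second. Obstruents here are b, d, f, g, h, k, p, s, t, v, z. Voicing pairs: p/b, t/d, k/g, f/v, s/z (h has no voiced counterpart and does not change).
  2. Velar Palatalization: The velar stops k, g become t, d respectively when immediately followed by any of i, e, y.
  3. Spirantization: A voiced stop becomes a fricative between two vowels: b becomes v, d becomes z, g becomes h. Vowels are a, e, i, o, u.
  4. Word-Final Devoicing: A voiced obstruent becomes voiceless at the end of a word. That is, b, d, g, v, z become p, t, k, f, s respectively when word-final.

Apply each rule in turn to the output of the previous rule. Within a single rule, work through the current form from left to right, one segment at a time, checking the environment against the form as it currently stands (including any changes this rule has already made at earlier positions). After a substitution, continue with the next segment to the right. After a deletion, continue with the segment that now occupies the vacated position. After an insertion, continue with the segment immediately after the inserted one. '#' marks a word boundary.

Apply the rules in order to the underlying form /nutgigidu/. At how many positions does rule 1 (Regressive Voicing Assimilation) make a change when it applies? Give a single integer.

1 Regressive Voicing Assimilation: [nutgigidu] → [nudgigidu]
2 Velar Palatalization: [nudgigidu] → [nuddididu]
3 Spirantization: [nuddididu] → [nuddizizu]
4 Word-Final Devoicing: no change — [nuddizizu]
Rule 1 changed 1 position(s).

1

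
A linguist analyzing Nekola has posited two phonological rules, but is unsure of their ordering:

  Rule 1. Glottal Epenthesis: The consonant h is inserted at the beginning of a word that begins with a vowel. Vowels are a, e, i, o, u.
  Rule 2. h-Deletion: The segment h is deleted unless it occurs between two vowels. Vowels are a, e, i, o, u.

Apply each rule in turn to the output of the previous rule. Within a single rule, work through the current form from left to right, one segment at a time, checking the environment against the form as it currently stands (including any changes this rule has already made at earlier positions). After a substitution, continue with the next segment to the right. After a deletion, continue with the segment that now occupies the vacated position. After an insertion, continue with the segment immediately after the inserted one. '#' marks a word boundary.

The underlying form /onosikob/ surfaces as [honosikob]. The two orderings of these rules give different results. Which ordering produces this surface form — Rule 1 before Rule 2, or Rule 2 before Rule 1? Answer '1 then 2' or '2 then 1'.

2 then 1

Order 1 then 2:
  1 Glottal Epenthesis: [onosikob] → [honosikob]
  2 h-Deletion: [honosikob] → [onosikob]
  result: [onosikob]
Order 2 then 1:
  2 h-Deletion: no change — [onosikob]
  1 Glottal Epenthesis: [onosikob] → [honosikob]
  result: [honosikob]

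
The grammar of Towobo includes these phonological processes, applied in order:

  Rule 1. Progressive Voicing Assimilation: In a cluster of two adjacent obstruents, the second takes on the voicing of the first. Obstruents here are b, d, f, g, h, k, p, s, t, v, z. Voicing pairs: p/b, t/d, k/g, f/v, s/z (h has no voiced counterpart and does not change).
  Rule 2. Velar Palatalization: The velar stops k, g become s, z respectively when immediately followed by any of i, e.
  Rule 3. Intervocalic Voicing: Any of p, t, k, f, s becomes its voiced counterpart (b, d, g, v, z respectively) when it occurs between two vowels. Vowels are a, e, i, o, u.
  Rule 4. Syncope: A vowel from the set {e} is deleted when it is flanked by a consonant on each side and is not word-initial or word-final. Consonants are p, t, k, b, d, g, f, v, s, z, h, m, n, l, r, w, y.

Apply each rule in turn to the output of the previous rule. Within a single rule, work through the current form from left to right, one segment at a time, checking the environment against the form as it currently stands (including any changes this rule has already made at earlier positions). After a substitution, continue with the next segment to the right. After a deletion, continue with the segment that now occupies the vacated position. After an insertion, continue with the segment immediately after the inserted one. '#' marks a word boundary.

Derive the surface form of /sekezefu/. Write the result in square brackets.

[szzvu]

Rule 1 Progressive Voicing Assimilation: no change — [sekezefu]
Rule 2 Velar Palatalization: [sekezefu] → [sesezefu]
Rule 3 Intervocalic Voicing: [sesezefu] → [sezezevu]
Rule 4 Syncope: [sezezevu] → [szzvu]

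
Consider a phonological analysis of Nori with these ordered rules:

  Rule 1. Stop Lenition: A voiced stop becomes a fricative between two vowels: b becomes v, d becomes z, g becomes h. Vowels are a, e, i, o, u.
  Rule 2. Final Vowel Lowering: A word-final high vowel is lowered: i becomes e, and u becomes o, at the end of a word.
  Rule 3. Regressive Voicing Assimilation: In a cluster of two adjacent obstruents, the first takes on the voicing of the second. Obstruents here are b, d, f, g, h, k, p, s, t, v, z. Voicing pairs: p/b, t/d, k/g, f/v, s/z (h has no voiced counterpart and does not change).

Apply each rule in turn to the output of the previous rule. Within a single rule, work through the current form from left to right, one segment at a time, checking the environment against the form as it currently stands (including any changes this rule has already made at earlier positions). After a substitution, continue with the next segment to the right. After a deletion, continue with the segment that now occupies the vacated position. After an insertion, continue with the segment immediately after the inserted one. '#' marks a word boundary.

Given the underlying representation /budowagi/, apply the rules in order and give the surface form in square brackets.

[buzowahe]

Rule 1 Stop Lenition: [budowagi] → [buzowahi]
Rule 2 Final Vowel Lowering: [buzowahi] → [buzowahe]
Rule 3 Regressive Voicing Assimilation: no change — [buzowahe]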